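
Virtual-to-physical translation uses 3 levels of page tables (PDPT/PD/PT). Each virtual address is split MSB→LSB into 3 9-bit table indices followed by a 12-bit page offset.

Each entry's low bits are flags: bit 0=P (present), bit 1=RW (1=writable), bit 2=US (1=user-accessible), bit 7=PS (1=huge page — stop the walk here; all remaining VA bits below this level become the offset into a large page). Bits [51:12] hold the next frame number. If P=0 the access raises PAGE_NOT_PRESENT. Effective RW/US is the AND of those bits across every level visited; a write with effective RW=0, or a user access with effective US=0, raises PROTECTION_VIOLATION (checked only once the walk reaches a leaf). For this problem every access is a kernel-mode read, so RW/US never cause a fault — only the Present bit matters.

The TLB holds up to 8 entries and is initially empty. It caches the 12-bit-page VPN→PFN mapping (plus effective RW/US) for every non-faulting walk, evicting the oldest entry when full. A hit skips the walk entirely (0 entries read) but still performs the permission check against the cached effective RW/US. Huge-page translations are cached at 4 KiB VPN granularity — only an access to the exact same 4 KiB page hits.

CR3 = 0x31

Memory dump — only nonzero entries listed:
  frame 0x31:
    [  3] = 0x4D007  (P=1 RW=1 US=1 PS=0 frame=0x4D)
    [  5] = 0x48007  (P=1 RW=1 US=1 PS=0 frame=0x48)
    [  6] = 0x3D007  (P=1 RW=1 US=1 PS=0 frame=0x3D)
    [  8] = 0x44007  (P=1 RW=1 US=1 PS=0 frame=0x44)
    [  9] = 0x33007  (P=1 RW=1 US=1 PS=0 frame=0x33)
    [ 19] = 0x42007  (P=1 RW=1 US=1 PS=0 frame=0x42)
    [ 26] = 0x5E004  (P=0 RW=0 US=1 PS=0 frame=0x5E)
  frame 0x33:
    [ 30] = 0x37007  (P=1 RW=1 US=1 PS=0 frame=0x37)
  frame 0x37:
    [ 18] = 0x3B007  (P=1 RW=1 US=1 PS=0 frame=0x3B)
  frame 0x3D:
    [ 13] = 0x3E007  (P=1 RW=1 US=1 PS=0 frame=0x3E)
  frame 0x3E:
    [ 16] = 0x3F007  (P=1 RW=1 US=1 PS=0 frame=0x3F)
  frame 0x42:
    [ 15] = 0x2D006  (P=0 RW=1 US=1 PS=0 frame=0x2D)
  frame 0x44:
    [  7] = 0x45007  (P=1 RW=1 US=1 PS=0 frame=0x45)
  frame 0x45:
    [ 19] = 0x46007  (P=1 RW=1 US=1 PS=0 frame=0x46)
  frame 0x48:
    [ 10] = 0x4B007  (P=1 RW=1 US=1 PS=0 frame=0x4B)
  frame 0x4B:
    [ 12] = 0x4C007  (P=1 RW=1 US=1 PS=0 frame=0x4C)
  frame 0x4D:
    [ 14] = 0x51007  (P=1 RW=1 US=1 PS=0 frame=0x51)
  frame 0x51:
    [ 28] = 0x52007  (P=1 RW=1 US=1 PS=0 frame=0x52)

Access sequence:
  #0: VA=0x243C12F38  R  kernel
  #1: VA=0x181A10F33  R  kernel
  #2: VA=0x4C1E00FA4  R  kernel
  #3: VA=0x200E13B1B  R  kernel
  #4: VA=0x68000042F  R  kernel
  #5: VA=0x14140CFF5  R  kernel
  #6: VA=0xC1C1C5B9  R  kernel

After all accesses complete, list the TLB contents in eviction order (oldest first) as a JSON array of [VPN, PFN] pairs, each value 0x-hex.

Trace:
#0 VA=0x243C12F38 (r,kernel):
  lvl0: tbl 0x31, slot 9 ⇒ 0x33007 (P1/RW1/US1/PS0)
  lvl1: tbl 0x33, slot 30 ⇒ 0x37007 (P1/RW1/US1/PS0)
  lvl2: tbl 0x37, slot 18 ⇒ 0x3B007 (P1/RW1/US1/PS0)
  ✓ 0x3BF38  — 3 lookups
#1 VA=0x181A10F33 (r,kernel):
  lvl0: tbl 0x31, slot 6 ⇒ 0x3D007 (P1/RW1/US1/PS0)
  lvl1: tbl 0x3D, slot 13 ⇒ 0x3E007 (P1/RW1/US1/PS0)
  lvl2: tbl 0x3E, slot 16 ⇒ 0x3F007 (P1/RW1/US1/PS0)
  ✓ 0x3FF33  — 3 lookups
#2 VA=0x4C1E00FA4 (r,kernel):
  lvl0: tbl 0x31, slot 19 ⇒ 0x42007 (P1/RW1/US1/PS0)
  lvl1: tbl 0x42, slot 15 ⇒ 0x2D006 (P0/RW1/US1/PS0)
  ✗ PAGE_NOT_PRESENT  [2 reads]
#3 VA=0x200E13B1B (r,kernel):
  lvl0: tbl 0x31, slot 8 ⇒ 0x44007 (P1/RW1/US1/PS0)
  lvl1: tbl 0x44, slot 7 ⇒ 0x45007 (P1/RW1/US1/PS0)
  lvl2: tbl 0x45, slot 19 ⇒ 0x46007 (P1/RW1/US1/PS0)
  ✓ 0x46B1B  — 3 lookups
#4 VA=0x68000042F (r,kernel):
  lvl0: tbl 0x31, slot 26 ⇒ 0x5E004 (P0/RW0/US1/PS0)
  ✗ PAGE_NOT_PRESENT  [1 reads]
#5 VA=0x14140CFF5 (r,kernel):
  lvl0: tbl 0x31, slot 5 ⇒ 0x48007 (P1/RW1/US1/PS0)
  lvl1: tbl 0x48, slot 10 ⇒ 0x4B007 (P1/RW1/US1/PS0)
  lvl2: tbl 0x4B, slot 12 ⇒ 0x4C007 (P1/RW1/US1/PS0)
  ✓ 0x4CFF5  — 3 lookups
#6 VA=0xC1C1C5B9 (r,kernel):
  lvl0: tbl 0x31, slot 3 ⇒ 0x4D007 (P1/RW1/US1/PS0)
  lvl1: tbl 0x4D, slot 14 ⇒ 0x51007 (P1/RW1/US1/PS0)
  lvl2: tbl 0x51, slot 28 ⇒ 0x52007 (P1/RW1/US1/PS0)
  ✓ 0x525B9  — 3 lookups

TLB: [["0x243C12", "0x3B"], ["0x181A10", "0x3F"], ["0x200E13", "0x46"], ["0x14140C", "0x4C"], ["0xC1C1C", "0x52"]]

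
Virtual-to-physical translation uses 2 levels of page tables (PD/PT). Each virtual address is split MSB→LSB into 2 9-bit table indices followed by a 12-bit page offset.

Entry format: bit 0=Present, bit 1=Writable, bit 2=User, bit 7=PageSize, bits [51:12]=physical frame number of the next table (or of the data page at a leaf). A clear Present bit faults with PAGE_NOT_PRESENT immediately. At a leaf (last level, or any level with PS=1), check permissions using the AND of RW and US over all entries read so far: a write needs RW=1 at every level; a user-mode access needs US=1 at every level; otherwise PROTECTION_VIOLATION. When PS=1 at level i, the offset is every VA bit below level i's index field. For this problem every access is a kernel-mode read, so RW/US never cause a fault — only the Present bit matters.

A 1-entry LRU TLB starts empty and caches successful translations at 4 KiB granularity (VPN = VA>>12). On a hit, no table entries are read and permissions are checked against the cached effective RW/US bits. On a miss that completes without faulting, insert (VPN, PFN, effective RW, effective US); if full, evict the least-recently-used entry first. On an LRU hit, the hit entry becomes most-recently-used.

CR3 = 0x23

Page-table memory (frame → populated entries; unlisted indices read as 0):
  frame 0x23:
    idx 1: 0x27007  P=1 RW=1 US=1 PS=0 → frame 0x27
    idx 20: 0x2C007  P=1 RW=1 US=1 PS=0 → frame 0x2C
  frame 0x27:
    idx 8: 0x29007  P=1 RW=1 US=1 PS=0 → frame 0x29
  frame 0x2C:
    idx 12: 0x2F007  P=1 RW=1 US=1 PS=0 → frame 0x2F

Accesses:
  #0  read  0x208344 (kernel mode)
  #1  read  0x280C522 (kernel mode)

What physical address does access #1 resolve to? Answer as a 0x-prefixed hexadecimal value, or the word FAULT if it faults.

Per-access translation:
#0 VA=0x208344 (r,kernel):
  L0: frame=0x23 idx=1 entry=0x27007 [P=1 RW=1 US=1 PS=0]
  L1: frame=0x27 idx=8 entry=0x29007 [P=1 RW=1 US=1 PS=0]
  → PA=0x29344  (2 entries read)
#1 VA=0x280C522 (r,kernel):
  L0: frame=0x23 idx=20 entry=0x2C007 [P=1 RW=1 US=1 PS=0]
  L1: frame=0x2C idx=12 entry=0x2F007 [P=1 RW=1 US=1 PS=0]
  → PA=0x2F522  (2 entries read)

Access #1 PA: 0x2F522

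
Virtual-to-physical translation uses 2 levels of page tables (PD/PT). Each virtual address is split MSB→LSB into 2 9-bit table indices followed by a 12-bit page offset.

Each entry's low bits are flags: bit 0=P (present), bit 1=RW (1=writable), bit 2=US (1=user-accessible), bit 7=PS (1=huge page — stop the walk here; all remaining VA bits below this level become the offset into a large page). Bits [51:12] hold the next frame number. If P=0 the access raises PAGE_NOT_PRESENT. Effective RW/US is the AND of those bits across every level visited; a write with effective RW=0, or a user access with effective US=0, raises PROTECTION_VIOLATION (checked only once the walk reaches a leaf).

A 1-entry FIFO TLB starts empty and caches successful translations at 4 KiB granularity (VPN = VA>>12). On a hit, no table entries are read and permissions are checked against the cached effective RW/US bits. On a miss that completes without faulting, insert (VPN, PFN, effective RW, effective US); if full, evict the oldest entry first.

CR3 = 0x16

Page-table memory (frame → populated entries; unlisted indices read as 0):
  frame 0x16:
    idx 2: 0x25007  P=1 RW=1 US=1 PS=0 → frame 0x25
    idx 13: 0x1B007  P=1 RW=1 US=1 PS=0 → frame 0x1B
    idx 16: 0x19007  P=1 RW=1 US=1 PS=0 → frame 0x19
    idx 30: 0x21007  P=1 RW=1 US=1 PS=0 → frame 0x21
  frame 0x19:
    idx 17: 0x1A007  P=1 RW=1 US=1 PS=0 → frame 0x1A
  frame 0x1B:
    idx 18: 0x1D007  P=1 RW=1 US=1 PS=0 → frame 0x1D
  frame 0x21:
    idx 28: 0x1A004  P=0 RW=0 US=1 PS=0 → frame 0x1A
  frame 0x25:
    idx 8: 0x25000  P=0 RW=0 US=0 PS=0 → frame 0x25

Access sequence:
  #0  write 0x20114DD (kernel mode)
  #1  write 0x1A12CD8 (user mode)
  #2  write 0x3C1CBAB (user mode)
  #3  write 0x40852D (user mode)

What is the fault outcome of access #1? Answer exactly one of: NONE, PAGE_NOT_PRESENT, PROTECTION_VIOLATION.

Trace:
#0 VA=0x20114DD (w,kernel):
  L0 @0x16[16] → 0x19007  P=1,RW=1,US=1,PS=0
  L1 @0x19[17] → 0x1A007  P=1,RW=1,US=1,PS=0
  ✓ 0x1A4DD  — 2 lookups
#1 VA=0x1A12CD8 (w,user):
  L0 @0x16[13] → 0x1B007  P=1,RW=1,US=1,PS=0
  L1 @0x1B[18] → 0x1D007  P=1,RW=1,US=1,PS=0
  ✓ 0x1DCD8  — 2 lookups
#2 VA=0x3C1CBAB (w,user):
  L0 @0x16[30] → 0x21007  P=1,RW=1,US=1,PS=0
  L1 @0x21[28] → 0x1A004  P=0,RW=0,US=1,PS=0
  → PAGE_NOT_PRESENT  (2 entries read)
#3 VA=0x40852D (w,user):
  L0 @0x16[2] → 0x25007  P=1,RW=1,US=1,PS=0
  L1 @0x25[8] → 0x25000  P=0,RW=0,US=0,PS=0
  → PAGE_NOT_PRESENT  (2 entries read)

Access #1 fault: NONE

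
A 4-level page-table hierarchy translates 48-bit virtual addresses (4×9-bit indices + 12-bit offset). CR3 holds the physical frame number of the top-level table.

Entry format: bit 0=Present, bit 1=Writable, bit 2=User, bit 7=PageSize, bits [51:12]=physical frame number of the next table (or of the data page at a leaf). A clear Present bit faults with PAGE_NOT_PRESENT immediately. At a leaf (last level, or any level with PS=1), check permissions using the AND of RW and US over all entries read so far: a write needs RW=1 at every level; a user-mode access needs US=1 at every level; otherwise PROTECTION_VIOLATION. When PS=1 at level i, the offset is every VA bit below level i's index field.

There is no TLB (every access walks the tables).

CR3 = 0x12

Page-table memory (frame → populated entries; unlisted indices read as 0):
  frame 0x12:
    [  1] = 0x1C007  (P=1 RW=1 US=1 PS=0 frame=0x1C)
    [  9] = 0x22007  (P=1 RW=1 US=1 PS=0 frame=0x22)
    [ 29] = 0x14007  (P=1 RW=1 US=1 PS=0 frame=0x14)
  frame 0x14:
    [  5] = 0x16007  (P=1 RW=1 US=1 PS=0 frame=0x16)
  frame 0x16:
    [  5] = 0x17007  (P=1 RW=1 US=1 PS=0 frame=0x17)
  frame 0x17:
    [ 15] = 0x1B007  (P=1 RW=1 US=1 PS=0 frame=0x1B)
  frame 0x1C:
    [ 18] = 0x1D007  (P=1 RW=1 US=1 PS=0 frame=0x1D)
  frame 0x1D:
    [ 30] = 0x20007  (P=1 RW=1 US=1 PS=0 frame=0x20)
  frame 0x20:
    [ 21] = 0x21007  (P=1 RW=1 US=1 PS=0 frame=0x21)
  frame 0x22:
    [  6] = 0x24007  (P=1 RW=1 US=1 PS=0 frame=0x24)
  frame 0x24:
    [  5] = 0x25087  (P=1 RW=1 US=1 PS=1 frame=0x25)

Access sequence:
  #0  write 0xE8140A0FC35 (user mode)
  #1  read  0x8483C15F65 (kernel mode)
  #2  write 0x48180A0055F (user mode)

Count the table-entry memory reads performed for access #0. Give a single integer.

Per-access translation:
#0 VA=0xE8140A0FC35 (w,user):
  L0: frame=0x12 idx=29 entry=0x14007 [P=1 RW=1 US=1 PS=0]
  L1: frame=0x14 idx=5 entry=0x16007 [P=1 RW=1 US=1 PS=0]
  L2: frame=0x16 idx=5 entry=0x17007 [P=1 RW=1 US=1 PS=0]
  L3: frame=0x17 idx=15 entry=0x1B007 [P=1 RW=1 US=1 PS=0]
  ⇒ phys 0x1BC35  [4 reads]
#1 VA=0x8483C15F65 (r,kernel):
  L0: frame=0x12 idx=1 entry=0x1C007 [P=1 RW=1 US=1 PS=0]
  L1: frame=0x1C idx=18 entry=0x1D007 [P=1 RW=1 US=1 PS=0]
  L2: frame=0x1D idx=30 entry=0x20007 [P=1 RW=1 US=1 PS=0]
  L3: frame=0x20 idx=21 entry=0x21007 [P=1 RW=1 US=1 PS=0]
  ⇒ phys 0x21F65  [4 reads]
#2 VA=0x48180A0055F (w,user):
  L0: frame=0x12 idx=9 entry=0x22007 [P=1 RW=1 US=1 PS=0]
  L1: frame=0x22 idx=6 entry=0x24007 [P=1 RW=1 US=1 PS=0]
  L2: frame=0x24 idx=5 entry=0x25087 [P=1 RW=1 US=1 PS=1]
  ⇒ phys 0x2555F (huge @L2)  [3 reads]

Entries read for #0: 4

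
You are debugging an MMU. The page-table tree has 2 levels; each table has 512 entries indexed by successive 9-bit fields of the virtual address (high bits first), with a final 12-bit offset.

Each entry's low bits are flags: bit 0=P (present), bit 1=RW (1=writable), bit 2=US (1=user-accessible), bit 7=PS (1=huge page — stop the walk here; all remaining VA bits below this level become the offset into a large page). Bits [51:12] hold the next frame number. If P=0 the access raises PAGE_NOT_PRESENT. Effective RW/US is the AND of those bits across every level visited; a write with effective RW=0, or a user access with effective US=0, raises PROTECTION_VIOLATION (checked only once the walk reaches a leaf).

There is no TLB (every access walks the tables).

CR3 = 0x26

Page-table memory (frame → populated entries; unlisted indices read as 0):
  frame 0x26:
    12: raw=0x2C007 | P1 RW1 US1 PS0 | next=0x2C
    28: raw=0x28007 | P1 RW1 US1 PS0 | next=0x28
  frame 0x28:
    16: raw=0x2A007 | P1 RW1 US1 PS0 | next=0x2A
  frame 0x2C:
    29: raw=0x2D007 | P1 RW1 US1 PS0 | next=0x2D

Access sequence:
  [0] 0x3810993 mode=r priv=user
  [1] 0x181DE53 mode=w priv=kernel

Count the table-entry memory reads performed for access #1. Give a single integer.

Per-access translation:
#0 VA=0x3810993 (r,user):
  lvl0: tbl 0x26, slot 28 ⇒ 0x28007 (P1/RW1/US1/PS0)
  lvl1: tbl 0x28, slot 16 ⇒ 0x2A007 (P1/RW1/US1/PS0)
  → PA=0x2A993  (2 entries read)
#1 VA=0x181DE53 (w,kernel):
  lvl0: tbl 0x26, slot 12 ⇒ 0x2C007 (P1/RW1/US1/PS0)
  lvl1: tbl 0x2C, slot 29 ⇒ 0x2D007 (P1/RW1/US1/PS0)
  → PA=0x2DE53  (2 entries read)

Entries read for #1: 2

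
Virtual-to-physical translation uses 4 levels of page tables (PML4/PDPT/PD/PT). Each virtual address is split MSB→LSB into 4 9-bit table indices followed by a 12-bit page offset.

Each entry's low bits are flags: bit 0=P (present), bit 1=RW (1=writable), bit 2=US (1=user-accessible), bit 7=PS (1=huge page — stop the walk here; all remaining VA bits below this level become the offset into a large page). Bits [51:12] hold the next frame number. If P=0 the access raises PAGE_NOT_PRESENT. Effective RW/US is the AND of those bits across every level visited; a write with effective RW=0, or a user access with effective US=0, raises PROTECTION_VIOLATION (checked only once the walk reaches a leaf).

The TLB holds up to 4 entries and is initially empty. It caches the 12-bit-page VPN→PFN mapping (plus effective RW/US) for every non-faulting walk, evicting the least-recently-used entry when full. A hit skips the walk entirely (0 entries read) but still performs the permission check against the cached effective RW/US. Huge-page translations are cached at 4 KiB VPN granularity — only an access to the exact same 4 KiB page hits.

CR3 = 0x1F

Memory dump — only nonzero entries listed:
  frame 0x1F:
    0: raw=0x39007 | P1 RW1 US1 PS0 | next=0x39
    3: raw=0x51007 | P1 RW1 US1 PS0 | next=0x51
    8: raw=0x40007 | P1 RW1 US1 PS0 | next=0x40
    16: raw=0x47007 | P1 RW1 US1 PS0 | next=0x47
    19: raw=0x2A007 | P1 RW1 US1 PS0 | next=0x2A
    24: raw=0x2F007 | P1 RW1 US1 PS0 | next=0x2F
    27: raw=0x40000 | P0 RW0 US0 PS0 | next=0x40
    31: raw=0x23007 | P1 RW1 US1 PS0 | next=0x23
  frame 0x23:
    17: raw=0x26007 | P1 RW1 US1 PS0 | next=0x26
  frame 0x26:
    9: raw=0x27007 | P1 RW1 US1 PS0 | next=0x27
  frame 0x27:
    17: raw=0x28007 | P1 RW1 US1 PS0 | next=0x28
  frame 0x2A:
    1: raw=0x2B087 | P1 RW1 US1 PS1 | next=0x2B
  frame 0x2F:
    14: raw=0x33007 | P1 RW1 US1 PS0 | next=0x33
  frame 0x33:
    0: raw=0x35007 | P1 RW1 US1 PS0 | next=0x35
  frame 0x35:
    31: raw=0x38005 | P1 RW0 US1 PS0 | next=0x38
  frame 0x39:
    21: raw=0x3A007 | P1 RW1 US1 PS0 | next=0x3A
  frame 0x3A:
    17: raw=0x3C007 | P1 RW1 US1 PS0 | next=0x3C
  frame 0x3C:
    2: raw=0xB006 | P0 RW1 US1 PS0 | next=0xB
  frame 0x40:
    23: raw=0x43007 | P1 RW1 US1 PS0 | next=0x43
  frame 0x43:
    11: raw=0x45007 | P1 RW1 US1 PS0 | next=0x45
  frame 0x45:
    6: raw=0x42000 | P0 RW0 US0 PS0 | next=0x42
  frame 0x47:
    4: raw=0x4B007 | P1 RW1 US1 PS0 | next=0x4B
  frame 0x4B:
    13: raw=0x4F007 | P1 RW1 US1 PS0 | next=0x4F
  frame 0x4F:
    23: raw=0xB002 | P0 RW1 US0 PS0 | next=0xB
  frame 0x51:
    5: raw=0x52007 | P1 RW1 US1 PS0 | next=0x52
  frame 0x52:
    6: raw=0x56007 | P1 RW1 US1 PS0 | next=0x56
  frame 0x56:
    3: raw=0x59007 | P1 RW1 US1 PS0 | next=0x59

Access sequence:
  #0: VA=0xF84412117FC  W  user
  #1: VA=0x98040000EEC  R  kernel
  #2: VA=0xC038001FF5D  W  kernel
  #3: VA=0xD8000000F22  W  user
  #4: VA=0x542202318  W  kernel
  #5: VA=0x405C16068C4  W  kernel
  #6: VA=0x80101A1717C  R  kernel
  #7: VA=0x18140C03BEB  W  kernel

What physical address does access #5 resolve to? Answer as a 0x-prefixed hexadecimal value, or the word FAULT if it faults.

Trace:
#0 VA=0xF84412117FC (w,user):
  [0] read 0x1F idx=31: raw=0x23007 flags P=1 W=1 U=1 S=0
  [1] read 0x23 idx=17: raw=0x26007 flags P=1 W=1 U=1 S=0
  [2] read 0x26 idx=9: raw=0x27007 flags P=1 W=1 U=1 S=0
  [3] read 0x27 idx=17: raw=0x28007 flags P=1 W=1 U=1 S=0
  ⇒ phys 0x287FC  [4 reads]
#1 VA=0x98040000EEC (r,kernel):
  [0] read 0x1F idx=19: raw=0x2A007 flags P=1 W=1 U=1 S=0
  [1] read 0x2A idx=1: raw=0x2B087 flags P=1 W=1 U=1 S=1
  ⇒ phys 0x2BEEC (huge @L1)  [2 reads]
#2 VA=0xC038001FF5D (w,kernel):
  [0] read 0x1F idx=24: raw=0x2F007 flags P=1 W=1 U=1 S=0
  [1] read 0x2F idx=14: raw=0x33007 flags P=1 W=1 U=1 S=0
  [2] read 0x33 idx=0: raw=0x35007 flags P=1 W=1 U=1 S=0
  [3] read 0x35 idx=31: raw=0x38005 flags P=1 W=0 U=1 S=0
  → PROTECTION_VIOLATION  (4 entries read)
#3 VA=0xD8000000F22 (w,user):
  [0] read 0x1F idx=27: raw=0x40000 flags P=0 W=0 U=0 S=0
  → PAGE_NOT_PRESENT  (1 entries read)
#4 VA=0x542202318 (w,kernel):
  [0] read 0x1F idx=0: raw=0x39007 flags P=1 W=1 U=1 S=0
  [1] read 0x39 idx=21: raw=0x3A007 flags P=1 W=1 U=1 S=0
  [2] read 0x3A idx=17: raw=0x3C007 flags P=1 W=1 U=1 S=0
  [3] read 0x3C idx=2: raw=0xB006 flags P=0 W=1 U=1 S=0
  → PAGE_NOT_PRESENT  (4 entries read)
#5 VA=0x405C16068C4 (w,kernel):
  [0] read 0x1F idx=8: raw=0x40007 flags P=1 W=1 U=1 S=0
  [1] read 0x40 idx=23: raw=0x43007 flags P=1 W=1 U=1 S=0
  [2] read 0x43 idx=11: raw=0x45007 flags P=1 W=1 U=1 S=0
  [3] read 0x45 idx=6: raw=0x42000 flags P=0 W=0 U=0 S=0
  → PAGE_NOT_PRESENT  (4 entries read)
#6 VA=0x80101A1717C (r,kernel):
  [0] read 0x1F idx=16: raw=0x47007 flags P=1 W=1 U=1 S=0
  [1] read 0x47 idx=4: raw=0x4B007 flags P=1 W=1 U=1 S=0
  [2] read 0x4B idx=13: raw=0x4F007 flags P=1 W=1 U=1 S=0
  [3] read 0x4F idx=23: raw=0xB002 flags P=0 W=1 U=0 S=0
  → PAGE_NOT_PRESENT  (4 entries read)
#7 VA=0x18140C03BEB (w,kernel):
  [0] read 0x1F idx=3: raw=0x51007 flags P=1 W=1 U=1 S=0
  [1] read 0x51 idx=5: raw=0x52007 flags P=1 W=1 U=1 S=0
  [2] read 0x52 idx=6: raw=0x56007 flags P=1 W=1 U=1 S=0
  [3] read 0x56 idx=3: raw=0x59007 flags P=1 W=1 U=1 S=0
  ⇒ phys 0x59BEB  [4 reads]

Access #5 PA: FAULT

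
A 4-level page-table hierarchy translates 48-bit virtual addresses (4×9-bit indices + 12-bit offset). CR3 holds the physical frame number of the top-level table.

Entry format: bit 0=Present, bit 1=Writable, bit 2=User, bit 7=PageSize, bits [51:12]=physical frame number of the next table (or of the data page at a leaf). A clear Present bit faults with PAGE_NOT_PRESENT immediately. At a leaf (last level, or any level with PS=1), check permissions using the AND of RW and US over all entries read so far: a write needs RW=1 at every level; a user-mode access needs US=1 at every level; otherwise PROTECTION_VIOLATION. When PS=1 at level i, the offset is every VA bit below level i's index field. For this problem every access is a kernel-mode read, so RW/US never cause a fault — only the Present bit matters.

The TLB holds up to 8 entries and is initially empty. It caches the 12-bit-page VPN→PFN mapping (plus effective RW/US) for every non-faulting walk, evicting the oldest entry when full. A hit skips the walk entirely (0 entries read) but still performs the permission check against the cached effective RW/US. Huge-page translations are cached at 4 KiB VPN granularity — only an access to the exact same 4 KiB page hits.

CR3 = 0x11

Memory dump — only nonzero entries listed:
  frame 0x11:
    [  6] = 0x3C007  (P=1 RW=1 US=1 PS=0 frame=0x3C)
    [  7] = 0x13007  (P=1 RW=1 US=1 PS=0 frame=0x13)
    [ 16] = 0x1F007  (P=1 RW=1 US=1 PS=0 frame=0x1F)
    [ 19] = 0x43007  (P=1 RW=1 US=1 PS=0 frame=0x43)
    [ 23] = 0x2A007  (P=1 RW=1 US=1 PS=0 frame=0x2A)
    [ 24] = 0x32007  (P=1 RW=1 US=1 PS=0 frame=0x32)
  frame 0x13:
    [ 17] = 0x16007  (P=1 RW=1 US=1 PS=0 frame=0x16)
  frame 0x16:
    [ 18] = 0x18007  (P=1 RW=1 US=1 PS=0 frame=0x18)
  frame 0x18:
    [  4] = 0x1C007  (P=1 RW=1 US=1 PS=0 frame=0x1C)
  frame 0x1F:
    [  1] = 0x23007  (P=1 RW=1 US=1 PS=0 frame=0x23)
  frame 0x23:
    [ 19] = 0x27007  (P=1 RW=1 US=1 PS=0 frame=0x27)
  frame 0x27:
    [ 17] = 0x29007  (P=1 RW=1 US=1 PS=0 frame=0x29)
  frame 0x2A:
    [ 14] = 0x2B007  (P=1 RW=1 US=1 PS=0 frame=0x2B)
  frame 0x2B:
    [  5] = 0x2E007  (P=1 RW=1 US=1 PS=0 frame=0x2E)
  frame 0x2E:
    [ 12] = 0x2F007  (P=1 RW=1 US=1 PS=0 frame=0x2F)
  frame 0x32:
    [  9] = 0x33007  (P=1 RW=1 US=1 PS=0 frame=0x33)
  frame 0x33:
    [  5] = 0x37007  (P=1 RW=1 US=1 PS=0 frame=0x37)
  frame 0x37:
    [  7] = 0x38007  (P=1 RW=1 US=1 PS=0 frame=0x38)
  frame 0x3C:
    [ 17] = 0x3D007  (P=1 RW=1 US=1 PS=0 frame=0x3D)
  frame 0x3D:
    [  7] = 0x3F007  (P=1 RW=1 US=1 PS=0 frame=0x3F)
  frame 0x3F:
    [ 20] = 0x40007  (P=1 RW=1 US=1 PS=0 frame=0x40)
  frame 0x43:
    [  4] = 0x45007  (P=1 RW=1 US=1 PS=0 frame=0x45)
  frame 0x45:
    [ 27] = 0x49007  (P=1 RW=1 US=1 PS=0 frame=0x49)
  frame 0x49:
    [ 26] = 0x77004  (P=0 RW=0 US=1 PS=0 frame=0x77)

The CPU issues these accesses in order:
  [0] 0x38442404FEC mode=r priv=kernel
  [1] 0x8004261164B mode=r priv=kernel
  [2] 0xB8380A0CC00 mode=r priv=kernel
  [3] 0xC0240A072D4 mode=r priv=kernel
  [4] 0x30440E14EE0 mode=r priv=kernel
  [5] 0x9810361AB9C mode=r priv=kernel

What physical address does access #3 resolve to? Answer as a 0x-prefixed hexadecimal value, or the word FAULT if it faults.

Trace:
#0 VA=0x38442404FEC (r,kernel):
  L0 @0x11[7] → 0x13007  P=1,RW=1,US=1,PS=0
  L1 @0x13[17] → 0x16007  P=1,RW=1,US=1,PS=0
  L2 @0x16[18] → 0x18007  P=1,RW=1,US=1,PS=0
  L3 @0x18[4] → 0x1C007  P=1,RW=1,US=1,PS=0
  ⇒ phys 0x1CFEC  [4 reads]
#1 VA=0x8004261164B (r,kernel):
  L0 @0x11[16] → 0x1F007  P=1,RW=1,US=1,PS=0
  L1 @0x1F[1] → 0x23007  P=1,RW=1,US=1,PS=0
  L2 @0x23[19] → 0x27007  P=1,RW=1,US=1,PS=0
  L3 @0x27[17] → 0x29007  P=1,RW=1,US=1,PS=0
  ⇒ phys 0x2964B  [4 reads]
#2 VA=0xB8380A0CC00 (r,kernel):
  L0 @0x11[23] → 0x2A007  P=1,RW=1,US=1,PS=0
  L1 @0x2A[14] → 0x2B007  P=1,RW=1,US=1,PS=0
  L2 @0x2B[5] → 0x2E007  P=1,RW=1,US=1,PS=0
  L3 @0x2E[12] → 0x2F007  P=1,RW=1,US=1,PS=0
  ⇒ phys 0x2FC00  [4 reads]
#3 VA=0xC0240A072D4 (r,kernel):
  L0 @0x11[24] → 0x32007  P=1,RW=1,US=1,PS=0
  L1 @0x32[9] → 0x33007  P=1,RW=1,US=1,PS=0
  L2 @0x33[5] → 0x37007  P=1,RW=1,US=1,PS=0
  L3 @0x37[7] → 0x38007  P=1,RW=1,US=1,PS=0
  ⇒ phys 0x382D4  [4 reads]
#4 VA=0x30440E14EE0 (r,kernel):
  L0 @0x11[6] → 0x3C007  P=1,RW=1,US=1,PS=0
  L1 @0x3C[17] → 0x3D007  P=1,RW=1,US=1,PS=0
  L2 @0x3D[7] → 0x3F007  P=1,RW=1,US=1,PS=0
  L3 @0x3F[20] → 0x40007  P=1,RW=1,US=1,PS=0
  ⇒ phys 0x40EE0  [4 reads]
#5 VA=0x9810361AB9C (r,kernel):
  L0 @0x11[19] → 0x43007  P=1,RW=1,US=1,PS=0
  L1 @0x43[4] → 0x45007  P=1,RW=1,US=1,PS=0
  L2 @0x45[27] → 0x49007  P=1,RW=1,US=1,PS=0
  L3 @0x49[26] → 0x77004  P=0,RW=0,US=1,PS=0
  ✗ PAGE_NOT_PRESENT  [4 reads]

Access #3 PA: 0x382D4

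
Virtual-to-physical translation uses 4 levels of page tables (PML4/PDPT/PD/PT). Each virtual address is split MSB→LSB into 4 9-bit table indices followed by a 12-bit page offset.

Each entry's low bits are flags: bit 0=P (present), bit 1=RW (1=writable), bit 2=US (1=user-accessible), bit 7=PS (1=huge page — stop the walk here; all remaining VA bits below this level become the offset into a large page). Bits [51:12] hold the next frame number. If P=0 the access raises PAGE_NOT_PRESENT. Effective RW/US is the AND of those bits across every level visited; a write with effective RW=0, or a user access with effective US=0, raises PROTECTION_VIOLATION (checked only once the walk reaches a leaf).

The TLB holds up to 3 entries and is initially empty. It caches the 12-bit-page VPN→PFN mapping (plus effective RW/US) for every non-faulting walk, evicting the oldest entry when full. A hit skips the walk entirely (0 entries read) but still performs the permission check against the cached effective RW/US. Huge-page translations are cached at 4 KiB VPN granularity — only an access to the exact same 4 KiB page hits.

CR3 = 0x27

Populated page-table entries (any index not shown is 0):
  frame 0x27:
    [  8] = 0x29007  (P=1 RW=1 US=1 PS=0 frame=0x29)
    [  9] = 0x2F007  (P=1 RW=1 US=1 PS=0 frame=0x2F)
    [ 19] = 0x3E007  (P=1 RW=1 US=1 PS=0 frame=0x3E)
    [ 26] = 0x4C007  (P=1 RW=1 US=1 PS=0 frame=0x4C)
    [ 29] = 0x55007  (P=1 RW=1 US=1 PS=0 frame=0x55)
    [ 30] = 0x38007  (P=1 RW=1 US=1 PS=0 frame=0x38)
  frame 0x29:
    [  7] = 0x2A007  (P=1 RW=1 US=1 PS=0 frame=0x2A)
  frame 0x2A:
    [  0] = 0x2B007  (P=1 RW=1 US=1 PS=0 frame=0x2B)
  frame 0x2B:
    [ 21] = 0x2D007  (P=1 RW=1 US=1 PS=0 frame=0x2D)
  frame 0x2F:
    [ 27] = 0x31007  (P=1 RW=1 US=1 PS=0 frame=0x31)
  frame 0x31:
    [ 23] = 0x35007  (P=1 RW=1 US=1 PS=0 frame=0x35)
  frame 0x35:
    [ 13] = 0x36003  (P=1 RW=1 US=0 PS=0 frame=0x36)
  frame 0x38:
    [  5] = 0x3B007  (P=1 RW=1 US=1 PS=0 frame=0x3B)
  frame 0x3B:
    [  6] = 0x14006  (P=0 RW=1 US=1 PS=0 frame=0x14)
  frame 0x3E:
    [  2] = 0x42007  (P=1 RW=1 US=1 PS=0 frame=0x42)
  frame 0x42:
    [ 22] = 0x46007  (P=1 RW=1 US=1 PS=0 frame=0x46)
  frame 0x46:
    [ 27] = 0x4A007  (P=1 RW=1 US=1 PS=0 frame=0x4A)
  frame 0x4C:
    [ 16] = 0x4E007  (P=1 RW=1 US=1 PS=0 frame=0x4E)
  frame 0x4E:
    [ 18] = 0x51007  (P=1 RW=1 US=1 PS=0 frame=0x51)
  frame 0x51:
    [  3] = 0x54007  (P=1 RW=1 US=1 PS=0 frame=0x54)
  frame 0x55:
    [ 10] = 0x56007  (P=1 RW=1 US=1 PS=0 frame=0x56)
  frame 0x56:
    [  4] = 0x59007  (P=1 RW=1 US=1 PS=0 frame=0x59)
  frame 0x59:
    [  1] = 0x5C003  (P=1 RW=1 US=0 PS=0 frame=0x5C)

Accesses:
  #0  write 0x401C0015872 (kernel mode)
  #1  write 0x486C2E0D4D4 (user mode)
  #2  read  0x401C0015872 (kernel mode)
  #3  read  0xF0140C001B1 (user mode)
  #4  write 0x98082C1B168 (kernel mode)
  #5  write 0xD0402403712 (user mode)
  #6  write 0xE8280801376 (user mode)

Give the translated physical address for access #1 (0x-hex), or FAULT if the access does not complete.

Per-access translation:
#0 VA=0x401C0015872 (w,kernel):
  [0] read 0x27 idx=8: raw=0x29007 flags P=1 W=1 U=1 S=0
  [1] read 0x29 idx=7: raw=0x2A007 flags P=1 W=1 U=1 S=0
  [2] read 0x2A idx=0: raw=0x2B007 flags P=1 W=1 U=1 S=0
  [3] read 0x2B idx=21: raw=0x2D007 flags P=1 W=1 U=1 S=0
  → PA=0x2D872  (4 entries read)
#1 VA=0x486C2E0D4D4 (w,user):
  [0] read 0x27 idx=9: raw=0x2F007 flags P=1 W=1 U=1 S=0
  [1] read 0x2F idx=27: raw=0x31007 flags P=1 W=1 U=1 S=0
  [2] read 0x31 idx=23: raw=0x35007 flags P=1 W=1 U=1 S=0
  [3] read 0x35 idx=13: raw=0x36003 flags P=1 W=1 U=0 S=0
  ✗ PROTECTION_VIOLATION  [4 reads]
#2 VA=0x401C0015872 (r,kernel):
  TLB hit vpn=0x401C0015 → PA=0x2D872
#3 VA=0xF0140C001B1 (r,user):
  [0] read 0x27 idx=30: raw=0x38007 flags P=1 W=1 U=1 S=0
  [1] read 0x38 idx=5: raw=0x3B007 flags P=1 W=1 U=1 S=0
  [2] read 0x3B idx=6: raw=0x14006 flags P=0 W=1 U=1 S=0
  ✗ PAGE_NOT_PRESENT  [3 reads]
#4 VA=0x98082C1B168 (w,kernel):
  [0] read 0x27 idx=19: raw=0x3E007 flags P=1 W=1 U=1 S=0
  [1] read 0x3E idx=2: raw=0x42007 flags P=1 W=1 U=1 S=0
  [2] read 0x42 idx=22: raw=0x46007 flags P=1 W=1 U=1 S=0
  [3] read 0x46 idx=27: raw=0x4A007 flags P=1 W=1 U=1 S=0
  → PA=0x4A168  (4 entries read)
#5 VA=0xD0402403712 (w,user):
  [0] read 0x27 idx=26: raw=0x4C007 flags P=1 W=1 U=1 S=0
  [1] read 0x4C idx=16: raw=0x4E007 flags P=1 W=1 U=1 S=0
  [2] read 0x4E idx=18: raw=0x51007 flags P=1 W=1 U=1 S=0
  [3] read 0x51 idx=3: raw=0x54007 flags P=1 W=1 U=1 S=0
  → PA=0x54712  (4 entries read)
#6 VA=0xE8280801376 (w,user):
  [0] read 0x27 idx=29: raw=0x55007 flags P=1 W=1 U=1 S=0
  [1] read 0x55 idx=10: raw=0x56007 flags P=1 W=1 U=1 S=0
  [2] read 0x56 idx=4: raw=0x59007 flags P=1 W=1 U=1 S=0
  [3] read 0x59 idx=1: raw=0x5C003 flags P=1 W=1 U=0 S=0
  ✗ PROTECTION_VIOLATION  [4 reads]

Access #1 PA: FAULT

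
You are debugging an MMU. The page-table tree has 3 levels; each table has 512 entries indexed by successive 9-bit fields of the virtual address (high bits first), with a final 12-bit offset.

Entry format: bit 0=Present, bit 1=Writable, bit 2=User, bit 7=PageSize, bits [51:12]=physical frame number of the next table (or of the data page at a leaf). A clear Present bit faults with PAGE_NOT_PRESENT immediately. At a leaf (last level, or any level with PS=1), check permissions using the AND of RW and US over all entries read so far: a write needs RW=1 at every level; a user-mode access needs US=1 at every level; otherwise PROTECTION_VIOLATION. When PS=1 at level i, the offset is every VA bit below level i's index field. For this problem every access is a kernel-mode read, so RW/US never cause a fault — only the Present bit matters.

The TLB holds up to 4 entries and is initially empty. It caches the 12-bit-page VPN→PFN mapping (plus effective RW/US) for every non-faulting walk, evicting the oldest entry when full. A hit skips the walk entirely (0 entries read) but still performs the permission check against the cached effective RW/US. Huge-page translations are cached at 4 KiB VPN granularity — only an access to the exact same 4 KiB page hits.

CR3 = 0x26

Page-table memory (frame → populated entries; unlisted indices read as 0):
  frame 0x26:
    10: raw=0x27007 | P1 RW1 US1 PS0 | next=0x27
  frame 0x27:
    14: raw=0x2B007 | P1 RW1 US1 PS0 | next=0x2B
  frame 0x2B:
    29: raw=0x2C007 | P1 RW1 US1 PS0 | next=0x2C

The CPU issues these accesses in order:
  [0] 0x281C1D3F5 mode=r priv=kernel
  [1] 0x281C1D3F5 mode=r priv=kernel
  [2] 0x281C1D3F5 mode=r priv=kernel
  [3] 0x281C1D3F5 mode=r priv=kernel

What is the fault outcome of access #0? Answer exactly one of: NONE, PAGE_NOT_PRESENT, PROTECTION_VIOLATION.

Trace:
#0 VA=0x281C1D3F5 (r,kernel):
  lvl0: tbl 0x26, slot 10 ⇒ 0x27007 (P1/RW1/US1/PS0)
  lvl1: tbl 0x27, slot 14 ⇒ 0x2B007 (P1/RW1/US1/PS0)
  lvl2: tbl 0x2B, slot 29 ⇒ 0x2C007 (P1/RW1/US1/PS0)
  → PA=0x2C3F5  (3 entries read)
#1 VA=0x281C1D3F5 (r,kernel):
  TLB hit vpn=0x281C1D → PA=0x2C3F5
#2 VA=0x281C1D3F5 (r,kernel):
  TLB hit vpn=0x281C1D → PA=0x2C3F5
#3 VA=0x281C1D3F5 (r,kernel):
  TLB hit vpn=0x281C1D → PA=0x2C3F5

Access #0 fault: NONE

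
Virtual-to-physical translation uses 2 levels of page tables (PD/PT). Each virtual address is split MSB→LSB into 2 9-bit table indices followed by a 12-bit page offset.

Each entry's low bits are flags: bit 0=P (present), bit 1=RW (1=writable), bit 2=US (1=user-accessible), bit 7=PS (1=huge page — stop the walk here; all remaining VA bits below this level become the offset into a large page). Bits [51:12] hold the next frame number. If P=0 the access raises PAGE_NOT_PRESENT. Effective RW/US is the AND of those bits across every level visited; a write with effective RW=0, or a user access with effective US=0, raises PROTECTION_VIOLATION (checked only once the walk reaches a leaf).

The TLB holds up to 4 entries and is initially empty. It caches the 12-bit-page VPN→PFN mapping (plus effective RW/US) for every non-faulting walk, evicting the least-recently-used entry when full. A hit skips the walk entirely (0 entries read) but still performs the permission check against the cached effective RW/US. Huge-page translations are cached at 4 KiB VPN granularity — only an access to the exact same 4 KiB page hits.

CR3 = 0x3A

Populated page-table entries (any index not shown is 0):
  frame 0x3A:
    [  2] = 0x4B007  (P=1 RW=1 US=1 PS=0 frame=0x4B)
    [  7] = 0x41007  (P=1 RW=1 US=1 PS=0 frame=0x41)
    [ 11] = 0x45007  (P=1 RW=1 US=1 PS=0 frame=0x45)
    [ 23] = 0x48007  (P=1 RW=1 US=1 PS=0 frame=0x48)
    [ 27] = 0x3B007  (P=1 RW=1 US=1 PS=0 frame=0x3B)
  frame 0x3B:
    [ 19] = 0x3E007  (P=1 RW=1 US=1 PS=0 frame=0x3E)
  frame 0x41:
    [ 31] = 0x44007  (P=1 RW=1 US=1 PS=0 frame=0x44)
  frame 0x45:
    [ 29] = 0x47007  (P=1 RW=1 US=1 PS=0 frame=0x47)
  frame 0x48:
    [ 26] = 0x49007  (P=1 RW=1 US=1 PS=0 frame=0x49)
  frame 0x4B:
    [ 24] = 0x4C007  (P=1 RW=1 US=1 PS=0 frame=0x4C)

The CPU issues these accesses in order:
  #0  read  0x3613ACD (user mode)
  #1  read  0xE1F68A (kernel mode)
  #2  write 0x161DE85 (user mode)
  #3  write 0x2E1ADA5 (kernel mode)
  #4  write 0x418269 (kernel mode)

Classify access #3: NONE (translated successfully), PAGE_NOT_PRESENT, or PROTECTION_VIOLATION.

Walk each access:
#0 VA=0x3613ACD (r,user):
  L0 @0x3A[27] → 0x3B007  P=1,RW=1,US=1,PS=0
  L1 @0x3B[19] → 0x3E007  P=1,RW=1,US=1,PS=0
  ✓ 0x3EACD  — 2 lookups
#1 VA=0xE1F68A (r,kernel):
  L0 @0x3A[7] → 0x41007  P=1,RW=1,US=1,PS=0
  L1 @0x41[31] → 0x44007  P=1,RW=1,US=1,PS=0
  ✓ 0x4468A  — 2 lookups
#2 VA=0x161DE85 (w,user):
  L0 @0x3A[11] → 0x45007  P=1,RW=1,US=1,PS=0
  L1 @0x45[29] → 0x47007  P=1,RW=1,US=1,PS=0
  ✓ 0x47E85  — 2 lookups
#3 VA=0x2E1ADA5 (w,kernel):
  L0 @0x3A[23] → 0x48007  P=1,RW=1,US=1,PS=0
  L1 @0x48[26] → 0x49007  P=1,RW=1,US=1,PS=0
  ✓ 0x49DA5  — 2 lookups
#4 VA=0x418269 (w,kernel):
  L0 @0x3A[2] → 0x4B007  P=1,RW=1,US=1,PS=0
  L1 @0x4B[24] → 0x4C007  P=1,RW=1,US=1,PS=0
  ✓ 0x4C269  — 2 lookups

Access #3 fault: NONE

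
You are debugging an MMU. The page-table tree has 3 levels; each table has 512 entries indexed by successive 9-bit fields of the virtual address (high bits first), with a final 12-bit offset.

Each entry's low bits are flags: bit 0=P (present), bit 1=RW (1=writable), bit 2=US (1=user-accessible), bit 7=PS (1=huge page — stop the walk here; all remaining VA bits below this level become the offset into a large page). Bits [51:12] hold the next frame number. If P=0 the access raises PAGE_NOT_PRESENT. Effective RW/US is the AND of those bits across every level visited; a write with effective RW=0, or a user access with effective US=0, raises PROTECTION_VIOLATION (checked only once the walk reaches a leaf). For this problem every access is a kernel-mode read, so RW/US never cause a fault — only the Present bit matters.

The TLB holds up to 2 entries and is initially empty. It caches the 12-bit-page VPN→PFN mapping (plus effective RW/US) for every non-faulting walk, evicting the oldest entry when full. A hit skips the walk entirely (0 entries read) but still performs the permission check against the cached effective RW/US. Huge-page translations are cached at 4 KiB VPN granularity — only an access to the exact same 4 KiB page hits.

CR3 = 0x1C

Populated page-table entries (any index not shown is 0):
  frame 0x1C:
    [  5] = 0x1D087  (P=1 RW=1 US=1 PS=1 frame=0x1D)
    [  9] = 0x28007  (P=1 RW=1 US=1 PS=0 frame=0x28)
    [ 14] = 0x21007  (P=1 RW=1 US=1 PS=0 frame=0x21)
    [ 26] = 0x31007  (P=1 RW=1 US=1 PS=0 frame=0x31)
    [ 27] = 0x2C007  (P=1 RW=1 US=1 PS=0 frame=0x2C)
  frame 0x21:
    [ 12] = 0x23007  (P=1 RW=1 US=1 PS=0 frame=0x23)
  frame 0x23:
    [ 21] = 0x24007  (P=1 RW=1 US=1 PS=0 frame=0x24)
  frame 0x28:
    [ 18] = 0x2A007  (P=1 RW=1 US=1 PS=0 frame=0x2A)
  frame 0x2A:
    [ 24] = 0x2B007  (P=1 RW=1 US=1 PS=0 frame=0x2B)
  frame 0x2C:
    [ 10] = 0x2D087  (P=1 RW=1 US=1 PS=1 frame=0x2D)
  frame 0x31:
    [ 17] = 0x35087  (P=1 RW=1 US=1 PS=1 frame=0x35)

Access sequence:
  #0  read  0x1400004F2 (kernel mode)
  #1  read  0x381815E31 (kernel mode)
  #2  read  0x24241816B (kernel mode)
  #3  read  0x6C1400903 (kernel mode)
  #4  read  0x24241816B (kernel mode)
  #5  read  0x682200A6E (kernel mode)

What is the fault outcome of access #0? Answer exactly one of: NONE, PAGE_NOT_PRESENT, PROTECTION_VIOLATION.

Walk each access:
#0 VA=0x1400004F2 (r,kernel):
  [0] read 0x1C idx=5: raw=0x1D087 flags P=1 W=1 U=1 S=1
  ✓ 0x1D4F2 (huge @L0)  — 1 lookups
#1 VA=0x381815E31 (r,kernel):
  [0] read 0x1C idx=14: raw=0x21007 flags P=1 W=1 U=1 S=0
  [1] read 0x21 idx=12: raw=0x23007 flags P=1 W=1 U=1 S=0
  [2] read 0x23 idx=21: raw=0x24007 flags P=1 W=1 U=1 S=0
  ✓ 0x24E31  — 3 lookups
#2 VA=0x24241816B (r,kernel):
  [0] read 0x1C idx=9: raw=0x28007 flags P=1 W=1 U=1 S=0
  [1] read 0x28 idx=18: raw=0x2A007 flags P=1 W=1 U=1 S=0
  [2] read 0x2A idx=24: raw=0x2B007 flags P=1 W=1 U=1 S=0
  ✓ 0x2B16B  — 3 lookups
#3 VA=0x6C1400903 (r,kernel):
  [0] read 0x1C idx=27: raw=0x2C007 flags P=1 W=1 U=1 S=0
  [1] read 0x2C idx=10: raw=0x2D087 flags P=1 W=1 U=1 S=1
  ✓ 0x2D903 (huge @L1)  — 2 lookups
#4 VA=0x24241816B (r,kernel):
  TLB hit vpn=0x242418 → PA=0x2B16B
#5 VA=0x682200A6E (r,kernel):
  [0] read 0x1C idx=26: raw=0x31007 flags P=1 W=1 U=1 S=0
  [1] read 0x31 idx=17: raw=0x35087 flags P=1 W=1 U=1 S=1
  ✓ 0x35A6E (huge @L1)  — 2 lookups

Access #0 fault: NONE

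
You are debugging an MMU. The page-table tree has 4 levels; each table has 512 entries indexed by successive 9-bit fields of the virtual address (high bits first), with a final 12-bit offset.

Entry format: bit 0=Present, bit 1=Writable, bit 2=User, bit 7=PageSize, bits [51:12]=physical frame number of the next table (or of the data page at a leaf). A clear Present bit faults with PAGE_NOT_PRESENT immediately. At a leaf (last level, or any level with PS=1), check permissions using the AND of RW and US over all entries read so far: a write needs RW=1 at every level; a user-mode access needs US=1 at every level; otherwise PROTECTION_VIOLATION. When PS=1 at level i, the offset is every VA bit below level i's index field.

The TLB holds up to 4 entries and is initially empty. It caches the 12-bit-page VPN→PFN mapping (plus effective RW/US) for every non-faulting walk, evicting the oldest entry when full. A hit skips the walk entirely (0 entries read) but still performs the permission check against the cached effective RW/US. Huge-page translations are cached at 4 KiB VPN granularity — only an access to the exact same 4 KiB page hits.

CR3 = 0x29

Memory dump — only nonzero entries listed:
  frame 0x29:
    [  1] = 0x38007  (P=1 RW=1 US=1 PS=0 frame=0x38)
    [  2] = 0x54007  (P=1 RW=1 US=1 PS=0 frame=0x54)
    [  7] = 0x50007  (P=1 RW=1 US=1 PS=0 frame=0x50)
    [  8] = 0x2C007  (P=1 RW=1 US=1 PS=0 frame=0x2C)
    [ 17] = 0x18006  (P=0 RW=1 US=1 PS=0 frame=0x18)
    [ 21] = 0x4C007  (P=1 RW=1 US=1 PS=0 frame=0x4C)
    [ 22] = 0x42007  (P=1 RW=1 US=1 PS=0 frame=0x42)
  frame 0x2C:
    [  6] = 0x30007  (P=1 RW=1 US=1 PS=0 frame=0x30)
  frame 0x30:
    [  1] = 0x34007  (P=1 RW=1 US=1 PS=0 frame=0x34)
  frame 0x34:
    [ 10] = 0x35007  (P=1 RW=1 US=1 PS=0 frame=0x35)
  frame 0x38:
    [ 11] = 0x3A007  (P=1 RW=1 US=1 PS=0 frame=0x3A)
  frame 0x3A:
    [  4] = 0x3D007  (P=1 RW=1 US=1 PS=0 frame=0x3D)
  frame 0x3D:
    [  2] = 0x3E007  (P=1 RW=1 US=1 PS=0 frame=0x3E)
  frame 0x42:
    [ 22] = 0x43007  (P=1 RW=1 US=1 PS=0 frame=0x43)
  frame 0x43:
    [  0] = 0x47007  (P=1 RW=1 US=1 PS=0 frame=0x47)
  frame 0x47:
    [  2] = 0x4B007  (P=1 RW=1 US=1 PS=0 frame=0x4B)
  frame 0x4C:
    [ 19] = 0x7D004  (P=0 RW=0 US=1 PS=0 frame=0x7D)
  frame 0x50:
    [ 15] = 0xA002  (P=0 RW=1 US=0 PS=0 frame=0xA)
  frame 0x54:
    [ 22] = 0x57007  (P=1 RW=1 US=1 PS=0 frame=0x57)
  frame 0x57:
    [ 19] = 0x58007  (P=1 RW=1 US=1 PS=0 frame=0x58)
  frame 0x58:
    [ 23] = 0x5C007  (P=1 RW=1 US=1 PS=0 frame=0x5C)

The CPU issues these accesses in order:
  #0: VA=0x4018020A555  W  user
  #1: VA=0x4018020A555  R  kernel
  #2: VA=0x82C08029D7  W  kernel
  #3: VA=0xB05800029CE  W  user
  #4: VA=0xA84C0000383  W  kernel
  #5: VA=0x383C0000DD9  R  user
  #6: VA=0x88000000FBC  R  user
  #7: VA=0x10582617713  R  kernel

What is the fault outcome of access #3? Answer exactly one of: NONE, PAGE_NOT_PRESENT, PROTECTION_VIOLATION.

Walk each access:
#0 VA=0x4018020A555 (w,user):
  lvl0: tbl 0x29, slot 8 ⇒ 0x2C007 (P1/RW1/US1/PS0)
  lvl1: tbl 0x2C, slot 6 ⇒ 0x30007 (P1/RW1/US1/PS0)
  lvl2: tbl 0x30, slot 1 ⇒ 0x34007 (P1/RW1/US1/PS0)
  lvl3: tbl 0x34, slot 10 ⇒ 0x35007 (P1/RW1/US1/PS0)
  → PA=0x35555  (4 entries read)
#1 VA=0x4018020A555 (r,kernel):
  TLB hit vpn=0x4018020A → PA=0x35555
#2 VA=0x82C08029D7 (w,kernel):
  lvl0: tbl 0x29, slot 1 ⇒ 0x38007 (P1/RW1/US1/PS0)
  lvl1: tbl 0x38, slot 11 ⇒ 0x3A007 (P1/RW1/US1/PS0)
  lvl2: tbl 0x3A, slot 4 ⇒ 0x3D007 (P1/RW1/US1/PS0)
  lvl3: tbl 0x3D, slot 2 ⇒ 0x3E007 (P1/RW1/US1/PS0)
  → PA=0x3E9D7  (4 entries read)
#3 VA=0xB05800029CE (w,user):
  lvl0: tbl 0x29, slot 22 ⇒ 0x42007 (P1/RW1/US1/PS0)
  lvl1: tbl 0x42, slot 22 ⇒ 0x43007 (P1/RW1/US1/PS0)
  lvl2: tbl 0x43, slot 0 ⇒ 0x47007 (P1/RW1/US1/PS0)
  lvl3: tbl 0x47, slot 2 ⇒ 0x4B007 (P1/RW1/US1/PS0)
  → PA=0x4B9CE  (4 entries read)
#4 VA=0xA84C0000383 (w,kernel):
  lvl0: tbl 0x29, slot 21 ⇒ 0x4C007 (P1/RW1/US1/PS0)
  lvl1: tbl 0x4C, slot 19 ⇒ 0x7D004 (P0/RW0/US1/PS0)
  ⇒ fault: PAGE_NOT_PRESENT  — 2 lookups
#5 VA=0x383C0000DD9 (r,user):
  lvl0: tbl 0x29, slot 7 ⇒ 0x50007 (P1/RW1/US1/PS0)
  lvl1: tbl 0x50, slot 15 ⇒ 0xA002 (P0/RW1/US0/PS0)
  ⇒ fault: PAGE_NOT_PRESENT  — 2 lookups
#6 VA=0x88000000FBC (r,user):
  lvl0: tbl 0x29, slot 17 ⇒ 0x18006 (P0/RW1/US1/PS0)
  ⇒ fault: PAGE_NOT_PRESENT  — 1 lookups
#7 VA=0x10582617713 (r,kernel):
  lvl0: tbl 0x29, slot 2 ⇒ 0x54007 (P1/RW1/US1/PS0)
  lvl1: tbl 0x54, slot 22 ⇒ 0x57007 (P1/RW1/US1/PS0)
  lvl2: tbl 0x57, slot 19 ⇒ 0x58007 (P1/RW1/US1/PS0)
  lvl3: tbl 0x58, slot 23 ⇒ 0x5C007 (P1/RW1/US1/PS0)
  → PA=0x5C713  (4 entries read)

Access #3 fault: NONE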